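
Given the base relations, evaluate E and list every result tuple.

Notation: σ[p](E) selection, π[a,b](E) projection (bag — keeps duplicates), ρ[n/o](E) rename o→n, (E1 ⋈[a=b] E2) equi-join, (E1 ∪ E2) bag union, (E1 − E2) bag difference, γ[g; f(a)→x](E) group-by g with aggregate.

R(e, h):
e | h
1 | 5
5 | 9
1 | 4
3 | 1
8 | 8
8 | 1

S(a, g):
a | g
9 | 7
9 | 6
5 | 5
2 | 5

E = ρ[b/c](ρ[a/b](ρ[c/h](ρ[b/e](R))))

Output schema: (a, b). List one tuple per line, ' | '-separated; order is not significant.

Row counts bottom-up:
  R → 6
  ρ[b/e](R) → 6
  ρ[c/h](ρ[b/e](R)) → 6
  ρ[a/b](ρ[c/h](ρ[b/e](R))) → 6
  ρ[b/c](ρ[a/b](ρ[c/h](ρ[b/e](R)))) → 6

== RESULT ==
a | b
1 | 4
1 | 5
3 | 1
5 | 9
8 | 1
8 | 8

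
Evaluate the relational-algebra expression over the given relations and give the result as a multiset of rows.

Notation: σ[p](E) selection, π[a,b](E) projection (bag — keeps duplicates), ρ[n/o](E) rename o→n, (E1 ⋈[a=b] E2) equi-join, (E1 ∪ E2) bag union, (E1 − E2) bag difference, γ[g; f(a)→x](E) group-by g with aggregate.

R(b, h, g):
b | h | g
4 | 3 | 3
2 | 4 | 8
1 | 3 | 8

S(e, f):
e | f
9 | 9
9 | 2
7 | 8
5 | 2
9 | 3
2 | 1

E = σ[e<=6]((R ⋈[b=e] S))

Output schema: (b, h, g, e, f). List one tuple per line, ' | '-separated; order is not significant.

Subexpression sizes:
  R → 3
  S → 6
  (R ⋈[b=e] S) → 1
  σ[e<=6]((R ⋈[b=e] S)) → 1

== RESULT ==
b | h | g | e | f
2 | 4 | 8 | 2 | 1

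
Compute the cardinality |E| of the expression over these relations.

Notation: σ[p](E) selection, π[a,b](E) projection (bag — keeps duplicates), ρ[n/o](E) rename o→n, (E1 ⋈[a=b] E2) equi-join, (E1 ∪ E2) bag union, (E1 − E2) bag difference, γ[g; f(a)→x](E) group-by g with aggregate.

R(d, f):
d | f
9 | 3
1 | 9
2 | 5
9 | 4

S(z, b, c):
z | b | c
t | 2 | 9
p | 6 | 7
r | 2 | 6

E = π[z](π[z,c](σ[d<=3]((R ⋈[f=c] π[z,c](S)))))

Stepwise |·|:
  R → 4
  S → 3
  π[z,c](S) → 3
  (R ⋈[f=c] π[z,c](S)) → 1
  σ[d<=3]((R ⋈[f=c] π[z,c](S))) → 1
  π[z,c](σ[d<=3]((R ⋈[f=c] π[z,c](S)))) → 1
  π[z](π[z,c](σ[d<=3]((R ⋈[f=c] π[z,c](S))))) → 1

|E| = 1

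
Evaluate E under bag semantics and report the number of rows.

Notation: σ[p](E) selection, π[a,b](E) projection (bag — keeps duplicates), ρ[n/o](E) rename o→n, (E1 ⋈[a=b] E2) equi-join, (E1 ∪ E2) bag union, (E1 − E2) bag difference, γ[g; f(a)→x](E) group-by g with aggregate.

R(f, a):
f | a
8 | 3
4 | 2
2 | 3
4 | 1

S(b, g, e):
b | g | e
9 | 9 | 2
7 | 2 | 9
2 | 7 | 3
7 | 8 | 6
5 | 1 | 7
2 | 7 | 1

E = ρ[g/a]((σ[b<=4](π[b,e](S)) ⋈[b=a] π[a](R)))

Row counts bottom-up:
  S → 6
  π[b,e](S) → 6
  σ[b<=4](π[b,e](S)) → 2
  R → 4
  π[a](R) → 4
  (σ[b<=4](π[b,e](S)) ⋈[b=a] π[a](R)) → 2
  ρ[g/a]((σ[b<=4](π[b,e](S)) ⋈[b=a] π[a](R))) → 2

|E| = 2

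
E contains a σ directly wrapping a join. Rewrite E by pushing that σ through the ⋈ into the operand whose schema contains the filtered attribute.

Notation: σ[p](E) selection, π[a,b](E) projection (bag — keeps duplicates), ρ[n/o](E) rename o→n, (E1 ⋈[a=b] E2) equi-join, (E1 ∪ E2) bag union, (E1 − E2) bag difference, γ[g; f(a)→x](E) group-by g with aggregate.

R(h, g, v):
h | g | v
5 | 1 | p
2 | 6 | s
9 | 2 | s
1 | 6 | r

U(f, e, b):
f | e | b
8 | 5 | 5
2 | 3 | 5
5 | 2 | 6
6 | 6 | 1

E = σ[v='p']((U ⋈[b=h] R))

σ filters on v, owned by the right side.
E' = (U ⋈[b=h] σ[v='p'](R))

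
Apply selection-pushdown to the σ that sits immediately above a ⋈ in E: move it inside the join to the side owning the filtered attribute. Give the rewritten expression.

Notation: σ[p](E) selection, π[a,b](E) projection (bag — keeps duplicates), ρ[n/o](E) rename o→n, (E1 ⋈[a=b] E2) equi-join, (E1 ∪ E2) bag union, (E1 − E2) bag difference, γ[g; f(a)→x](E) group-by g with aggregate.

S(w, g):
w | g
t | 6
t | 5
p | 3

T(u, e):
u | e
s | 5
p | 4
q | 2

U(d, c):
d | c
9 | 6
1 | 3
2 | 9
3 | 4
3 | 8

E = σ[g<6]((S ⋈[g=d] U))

σ filters on g, owned by the left side.
E' = (σ[g<6](S) ⋈[g=d] U)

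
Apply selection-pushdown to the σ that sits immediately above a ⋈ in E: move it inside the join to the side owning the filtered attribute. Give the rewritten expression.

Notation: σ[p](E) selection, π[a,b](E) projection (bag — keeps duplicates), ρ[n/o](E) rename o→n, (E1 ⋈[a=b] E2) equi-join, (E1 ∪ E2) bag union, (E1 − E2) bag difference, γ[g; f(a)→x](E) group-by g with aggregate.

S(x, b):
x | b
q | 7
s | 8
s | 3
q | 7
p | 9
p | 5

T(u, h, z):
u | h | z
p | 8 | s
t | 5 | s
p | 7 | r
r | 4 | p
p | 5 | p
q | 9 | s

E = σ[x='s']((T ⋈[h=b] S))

σ filters on x, owned by the right side.
E' = (T ⋈[h=b] σ[x='s'](S))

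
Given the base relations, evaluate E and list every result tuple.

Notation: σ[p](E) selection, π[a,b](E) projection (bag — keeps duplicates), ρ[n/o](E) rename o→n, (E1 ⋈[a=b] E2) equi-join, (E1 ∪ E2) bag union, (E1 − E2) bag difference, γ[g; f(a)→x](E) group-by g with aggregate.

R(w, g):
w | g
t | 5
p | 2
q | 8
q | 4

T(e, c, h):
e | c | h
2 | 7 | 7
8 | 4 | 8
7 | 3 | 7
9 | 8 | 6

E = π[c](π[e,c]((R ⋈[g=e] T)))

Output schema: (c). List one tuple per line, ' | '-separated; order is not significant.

Per-node cardinality:
  R → 4
  T → 4
  (R ⋈[g=e] T) → 2
  π[e,c]((R ⋈[g=e] T)) → 2
  π[c](π[e,c]((R ⋈[g=e] T))) → 2

== RESULT ==
c
4
7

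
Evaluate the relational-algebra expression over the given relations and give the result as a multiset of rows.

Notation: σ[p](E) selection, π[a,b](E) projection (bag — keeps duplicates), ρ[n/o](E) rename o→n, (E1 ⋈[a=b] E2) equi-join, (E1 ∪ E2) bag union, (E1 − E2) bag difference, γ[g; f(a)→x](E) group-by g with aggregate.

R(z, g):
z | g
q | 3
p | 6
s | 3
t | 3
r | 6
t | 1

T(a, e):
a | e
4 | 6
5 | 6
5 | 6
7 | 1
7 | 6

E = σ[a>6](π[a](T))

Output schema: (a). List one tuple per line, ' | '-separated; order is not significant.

Subexpression sizes:
  T → 5
  π[a](T) → 5
  σ[a>6](π[a](T)) → 2

== RESULT ==
a
7
7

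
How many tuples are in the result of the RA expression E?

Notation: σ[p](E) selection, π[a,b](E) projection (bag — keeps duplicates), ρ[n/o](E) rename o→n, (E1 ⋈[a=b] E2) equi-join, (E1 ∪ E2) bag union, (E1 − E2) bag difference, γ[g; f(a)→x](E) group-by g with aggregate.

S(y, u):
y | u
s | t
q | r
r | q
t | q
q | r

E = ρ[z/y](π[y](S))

Stepwise |·|:
  S → 5
  π[y](S) → 5
  ρ[z/y](π[y](S)) → 5

|E| = 5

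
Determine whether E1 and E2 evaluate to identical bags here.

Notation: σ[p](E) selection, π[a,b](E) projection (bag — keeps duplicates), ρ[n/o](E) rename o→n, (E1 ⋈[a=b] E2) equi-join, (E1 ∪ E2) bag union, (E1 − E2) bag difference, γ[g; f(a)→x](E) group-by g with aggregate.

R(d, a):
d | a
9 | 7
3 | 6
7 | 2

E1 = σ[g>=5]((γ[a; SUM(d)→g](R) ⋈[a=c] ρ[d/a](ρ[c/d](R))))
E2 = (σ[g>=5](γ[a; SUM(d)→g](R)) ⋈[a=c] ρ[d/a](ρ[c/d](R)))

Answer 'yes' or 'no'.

E1 row counts bottom-up:
  R → 3
  γ[a; SUM(d)→g](R) → 3
  R → 3
  ρ[c/d](R) → 3
  ρ[d/a](ρ[c/d](R)) → 3
  (γ[a; SUM(d)→g](R) ⋈[a=c] ρ[d/a](ρ[c/d](R))) → 1
  σ[g>=5]((γ[a; SUM(d)→g](R) ⋈[a=c] ρ[d/a](ρ[c/d](R)))) → 1
E2 row counts bottom-up:
  R → 3
  γ[a; SUM(d)→g](R) → 3
  σ[g>=5](γ[a; SUM(d)→g](R)) → 2
  R → 3
  ρ[c/d](R) → 3
  ρ[d/a](ρ[c/d](R)) → 3
  (σ[g>=5](γ[a; SUM(d)→g](R)) ⋈[a=c] ρ[d/a](ρ[c/d](R))) → 1

E1 and E2 produce the same multiset:
a | g | c | d
7 | 9 | 7 | 2

yes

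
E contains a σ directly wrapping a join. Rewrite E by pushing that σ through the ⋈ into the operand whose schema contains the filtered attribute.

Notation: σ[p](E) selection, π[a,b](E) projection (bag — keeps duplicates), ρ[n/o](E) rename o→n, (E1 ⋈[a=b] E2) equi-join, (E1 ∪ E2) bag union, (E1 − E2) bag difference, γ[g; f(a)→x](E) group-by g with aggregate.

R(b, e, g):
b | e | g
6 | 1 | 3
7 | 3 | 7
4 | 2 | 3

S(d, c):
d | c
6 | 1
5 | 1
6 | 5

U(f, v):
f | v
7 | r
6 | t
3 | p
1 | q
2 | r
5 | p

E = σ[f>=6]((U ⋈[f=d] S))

σ filters on f, owned by the left side.
E' = (σ[f>=6](U) ⋈[f=d] S)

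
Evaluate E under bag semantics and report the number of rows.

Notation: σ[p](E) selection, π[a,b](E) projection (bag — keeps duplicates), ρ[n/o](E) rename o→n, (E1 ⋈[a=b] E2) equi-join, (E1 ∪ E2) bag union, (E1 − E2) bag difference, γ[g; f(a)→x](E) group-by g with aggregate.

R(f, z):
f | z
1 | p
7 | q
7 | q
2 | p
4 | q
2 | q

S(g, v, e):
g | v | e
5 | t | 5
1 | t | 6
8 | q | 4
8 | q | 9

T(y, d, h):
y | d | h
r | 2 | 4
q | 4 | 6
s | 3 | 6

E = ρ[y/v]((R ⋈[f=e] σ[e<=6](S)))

Row counts bottom-up:
  R → 6
  S → 4
  σ[e<=6](S) → 3
  (R ⋈[f=e] σ[e<=6](S)) → 1
  ρ[y/v]((R ⋈[f=e] σ[e<=6](S))) → 1

|E| = 1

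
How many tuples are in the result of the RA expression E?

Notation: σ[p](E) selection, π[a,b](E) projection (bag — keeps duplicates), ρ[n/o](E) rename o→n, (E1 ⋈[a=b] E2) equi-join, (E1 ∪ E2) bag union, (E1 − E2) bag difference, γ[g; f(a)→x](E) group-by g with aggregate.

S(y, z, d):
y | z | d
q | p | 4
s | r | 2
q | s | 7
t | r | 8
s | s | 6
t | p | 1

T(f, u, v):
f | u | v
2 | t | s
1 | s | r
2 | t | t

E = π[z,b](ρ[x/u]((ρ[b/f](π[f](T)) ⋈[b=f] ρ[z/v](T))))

Stepwise |·|:
  T → 3
  π[f](T) → 3
  ρ[b/f](π[f](T)) → 3
  T → 3
  ρ[z/v](T) → 3
  (ρ[b/f](π[f](T)) ⋈[b=f] ρ[z/v](T)) → 5
  ρ[x/u]((ρ[b/f](π[f](T)) ⋈[b=f] ρ[z/v](T))) → 5
  π[z,b](ρ[x/u]((ρ[b/f](π[f](T)) ⋈[b=f] ρ[z/v](T)))) → 5

|E| = 5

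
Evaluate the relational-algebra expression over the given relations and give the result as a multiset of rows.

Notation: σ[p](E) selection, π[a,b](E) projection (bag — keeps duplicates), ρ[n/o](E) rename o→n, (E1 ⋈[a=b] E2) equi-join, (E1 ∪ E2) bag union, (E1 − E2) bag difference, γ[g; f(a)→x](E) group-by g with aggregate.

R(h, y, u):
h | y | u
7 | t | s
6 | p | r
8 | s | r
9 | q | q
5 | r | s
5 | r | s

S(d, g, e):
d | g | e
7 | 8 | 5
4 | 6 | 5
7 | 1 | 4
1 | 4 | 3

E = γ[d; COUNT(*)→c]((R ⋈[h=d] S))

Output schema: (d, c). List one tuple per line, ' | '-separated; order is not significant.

Stepwise |·|:
  R → 6
  S → 4
  (R ⋈[h=d] S) → 2
  γ[d; COUNT(*)→c]((R ⋈[h=d] S)) → 1

== RESULT ==
d | c
7 | 2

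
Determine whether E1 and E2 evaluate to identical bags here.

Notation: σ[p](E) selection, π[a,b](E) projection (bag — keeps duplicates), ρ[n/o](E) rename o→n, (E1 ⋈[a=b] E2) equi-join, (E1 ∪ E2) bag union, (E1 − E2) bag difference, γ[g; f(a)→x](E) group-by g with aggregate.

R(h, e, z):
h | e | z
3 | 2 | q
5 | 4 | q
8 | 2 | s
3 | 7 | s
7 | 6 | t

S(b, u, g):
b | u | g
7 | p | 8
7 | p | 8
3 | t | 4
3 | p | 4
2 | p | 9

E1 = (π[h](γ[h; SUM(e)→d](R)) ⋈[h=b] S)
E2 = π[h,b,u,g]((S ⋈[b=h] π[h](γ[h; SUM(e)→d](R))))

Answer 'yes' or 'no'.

E1 stepwise |·|:
  R → 5
  γ[h; SUM(e)→d](R) → 4
  π[h](γ[h; SUM(e)→d](R)) → 4
  S → 5
  (π[h](γ[h; SUM(e)→d](R)) ⋈[h=b] S) → 4
E2 stepwise |·|:
  S → 5
  R → 5
  γ[h; SUM(e)→d](R) → 4
  π[h](γ[h; SUM(e)→d](R)) → 4
  (S ⋈[b=h] π[h](γ[h; SUM(e)→d](R))) → 4
  π[h,b,u,g]((S ⋈[b=h] π[h](γ[h; SUM(e)→d](R)))) → 4

E1 and E2 produce the same multiset:
h | b | u | g
3 | 3 | p | 4
3 | 3 | t | 4
7 | 7 | p | 8
7 | 7 | p | 8

yes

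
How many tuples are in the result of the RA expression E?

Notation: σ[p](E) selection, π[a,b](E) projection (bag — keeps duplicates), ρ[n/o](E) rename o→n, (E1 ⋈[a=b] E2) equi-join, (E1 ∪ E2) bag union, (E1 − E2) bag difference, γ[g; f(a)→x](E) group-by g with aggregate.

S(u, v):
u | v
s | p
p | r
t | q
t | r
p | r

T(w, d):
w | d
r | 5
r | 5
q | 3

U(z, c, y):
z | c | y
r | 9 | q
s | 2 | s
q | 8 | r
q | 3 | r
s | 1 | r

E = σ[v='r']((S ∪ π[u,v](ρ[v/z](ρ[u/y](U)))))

Row counts bottom-up:
  S → 5
  U → 5
  ρ[u/y](U) → 5
  ρ[v/z](ρ[u/y](U)) → 5
  π[u,v](ρ[v/z](ρ[u/y](U))) → 5
  (S ∪ π[u,v](ρ[v/z](ρ[u/y](U)))) → 10
  σ[v='r']((S ∪ π[u,v](ρ[v/z](ρ[u/y](U))))) → 4

|E| = 4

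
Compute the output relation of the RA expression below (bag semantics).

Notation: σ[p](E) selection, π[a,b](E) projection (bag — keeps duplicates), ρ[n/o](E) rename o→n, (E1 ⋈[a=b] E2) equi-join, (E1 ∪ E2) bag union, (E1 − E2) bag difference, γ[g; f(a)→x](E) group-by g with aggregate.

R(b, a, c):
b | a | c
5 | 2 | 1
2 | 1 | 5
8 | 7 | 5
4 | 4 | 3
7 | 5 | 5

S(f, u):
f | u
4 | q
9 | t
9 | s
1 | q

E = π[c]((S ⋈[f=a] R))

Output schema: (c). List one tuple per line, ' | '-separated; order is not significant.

Stepwise |·|:
  S → 4
  R → 5
  (S ⋈[f=a] R) → 2
  π[c]((S ⋈[f=a] R)) → 2

== RESULT ==
c
3
5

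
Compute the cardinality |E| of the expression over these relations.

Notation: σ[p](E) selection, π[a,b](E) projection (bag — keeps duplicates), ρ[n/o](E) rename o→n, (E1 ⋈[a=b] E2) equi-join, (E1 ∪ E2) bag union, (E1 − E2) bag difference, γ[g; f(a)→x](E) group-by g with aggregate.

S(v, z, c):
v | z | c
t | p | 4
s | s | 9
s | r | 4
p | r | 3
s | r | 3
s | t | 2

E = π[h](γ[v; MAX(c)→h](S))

Stepwise |·|:
  S → 6
  γ[v; MAX(c)→h](S) → 3
  π[h](γ[v; MAX(c)→h](S)) → 3

|E| = 3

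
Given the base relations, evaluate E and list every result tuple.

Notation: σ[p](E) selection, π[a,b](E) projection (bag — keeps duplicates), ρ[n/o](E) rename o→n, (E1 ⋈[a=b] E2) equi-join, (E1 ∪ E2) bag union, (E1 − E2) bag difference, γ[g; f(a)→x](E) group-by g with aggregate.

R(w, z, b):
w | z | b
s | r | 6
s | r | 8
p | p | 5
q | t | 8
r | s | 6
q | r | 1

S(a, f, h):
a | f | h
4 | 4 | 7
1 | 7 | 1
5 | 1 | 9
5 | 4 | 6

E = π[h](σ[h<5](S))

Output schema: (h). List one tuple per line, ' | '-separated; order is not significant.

Subexpression sizes:
  S → 4
  σ[h<5](S) → 1
  π[h](σ[h<5](S)) → 1

== RESULT ==
h
1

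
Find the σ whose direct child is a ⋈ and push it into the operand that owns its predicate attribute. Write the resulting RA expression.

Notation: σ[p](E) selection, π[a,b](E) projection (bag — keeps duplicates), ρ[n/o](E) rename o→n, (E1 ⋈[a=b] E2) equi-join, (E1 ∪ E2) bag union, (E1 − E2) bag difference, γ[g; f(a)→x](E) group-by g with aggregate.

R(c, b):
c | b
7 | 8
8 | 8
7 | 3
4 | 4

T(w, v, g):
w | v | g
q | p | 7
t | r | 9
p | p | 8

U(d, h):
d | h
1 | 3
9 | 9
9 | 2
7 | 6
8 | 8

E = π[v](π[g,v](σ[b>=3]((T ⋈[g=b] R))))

σ filters on b, owned by the right side.
E' = π[v](π[g,v]((T ⋈[g=b] σ[b>=3](R))))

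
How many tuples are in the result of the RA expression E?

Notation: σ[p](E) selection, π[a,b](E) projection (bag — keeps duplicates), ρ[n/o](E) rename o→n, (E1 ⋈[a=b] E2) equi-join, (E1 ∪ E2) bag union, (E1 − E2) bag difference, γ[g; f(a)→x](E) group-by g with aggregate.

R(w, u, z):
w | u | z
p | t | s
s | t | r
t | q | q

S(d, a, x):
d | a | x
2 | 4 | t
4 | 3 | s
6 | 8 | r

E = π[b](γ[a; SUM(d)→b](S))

Per-node cardinality:
  S → 3
  γ[a; SUM(d)→b](S) → 3
  π[b](γ[a; SUM(d)→b](S)) → 3

|E| = 3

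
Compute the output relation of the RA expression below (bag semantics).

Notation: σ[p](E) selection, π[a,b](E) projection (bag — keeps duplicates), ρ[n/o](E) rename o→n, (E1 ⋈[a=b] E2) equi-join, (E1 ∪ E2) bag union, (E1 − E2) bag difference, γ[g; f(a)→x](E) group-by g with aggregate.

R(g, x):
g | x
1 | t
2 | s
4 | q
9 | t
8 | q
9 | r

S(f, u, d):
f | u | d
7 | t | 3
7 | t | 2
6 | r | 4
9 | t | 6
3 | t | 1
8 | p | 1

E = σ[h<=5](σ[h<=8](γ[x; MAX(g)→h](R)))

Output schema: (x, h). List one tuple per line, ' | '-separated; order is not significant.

Stepwise |·|:
  R → 6
  γ[x; MAX(g)→h](R) → 4
  σ[h<=8](γ[x; MAX(g)→h](R)) → 2
  σ[h<=5](σ[h<=8](γ[x; MAX(g)→h](R))) → 1

== RESULT ==
x | h
s | 2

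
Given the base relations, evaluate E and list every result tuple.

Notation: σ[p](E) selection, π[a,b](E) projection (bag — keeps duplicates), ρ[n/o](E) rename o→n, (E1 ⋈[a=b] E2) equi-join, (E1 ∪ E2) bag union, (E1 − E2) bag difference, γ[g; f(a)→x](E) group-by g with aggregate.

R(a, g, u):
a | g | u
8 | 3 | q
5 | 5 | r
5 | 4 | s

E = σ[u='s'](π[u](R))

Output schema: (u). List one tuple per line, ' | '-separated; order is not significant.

Row counts bottom-up:
  R → 3
  π[u](R) → 3
  σ[u='s'](π[u](R)) → 1

== RESULT ==
u
s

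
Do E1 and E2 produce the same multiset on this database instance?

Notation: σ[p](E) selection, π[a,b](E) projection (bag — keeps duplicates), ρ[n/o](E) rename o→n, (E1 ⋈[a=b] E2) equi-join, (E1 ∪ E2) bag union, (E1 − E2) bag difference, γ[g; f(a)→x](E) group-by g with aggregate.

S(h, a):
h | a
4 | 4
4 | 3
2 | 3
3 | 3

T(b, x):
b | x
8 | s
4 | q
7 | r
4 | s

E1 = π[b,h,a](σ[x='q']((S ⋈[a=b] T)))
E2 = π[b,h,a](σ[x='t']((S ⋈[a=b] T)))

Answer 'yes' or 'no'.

E1 subexpression sizes:
  S → 4
  T → 4
  (S ⋈[a=b] T) → 2
  σ[x='q']((S ⋈[a=b] T)) → 1
  π[b,h,a](σ[x='q']((S ⋈[a=b] T))) → 1
E2 subexpression sizes:
  S → 4
  T → 4
  (S ⋈[a=b] T) → 2
  σ[x='t']((S ⋈[a=b] T)) → 0
  π[b,h,a](σ[x='t']((S ⋈[a=b] T))) → 0

E1 result:
b | h | a
4 | 4 | 4
E2 result:
b | h | a
(0 rows)
Witness: (4, 4, 4) appears 1× in E1 but 0× in E2.

no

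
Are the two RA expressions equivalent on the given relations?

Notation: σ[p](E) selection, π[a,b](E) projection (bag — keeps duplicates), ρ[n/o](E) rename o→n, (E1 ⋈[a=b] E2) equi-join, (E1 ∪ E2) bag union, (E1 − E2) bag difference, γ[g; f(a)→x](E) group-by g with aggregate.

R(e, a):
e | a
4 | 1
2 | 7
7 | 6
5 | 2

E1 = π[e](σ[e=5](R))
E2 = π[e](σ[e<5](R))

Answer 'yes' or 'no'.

E1 per-node cardinality:
  R → 4
  σ[e=5](R) → 1
  π[e](σ[e=5](R)) → 1
E2 per-node cardinality:
  R → 4
  σ[e<5](R) → 2
  π[e](σ[e<5](R)) → 2

E1 result:
e
5
E2 result:
e
2
4
Witness: (2,) appears 0× in E1 but 1× in E2.

no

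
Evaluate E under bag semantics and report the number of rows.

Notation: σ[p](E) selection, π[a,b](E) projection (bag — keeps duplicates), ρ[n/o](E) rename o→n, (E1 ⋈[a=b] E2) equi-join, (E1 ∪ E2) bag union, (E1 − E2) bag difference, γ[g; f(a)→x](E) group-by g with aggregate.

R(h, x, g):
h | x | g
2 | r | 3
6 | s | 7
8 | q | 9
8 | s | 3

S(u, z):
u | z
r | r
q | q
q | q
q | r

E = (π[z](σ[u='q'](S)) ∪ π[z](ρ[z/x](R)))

Subexpression sizes:
  S → 4
  σ[u='q'](S) → 3
  π[z](σ[u='q'](S)) → 3
  R → 4
  ρ[z/x](R) → 4
  π[z](ρ[z/x](R)) → 4
  (π[z](σ[u='q'](S)) ∪ π[z](ρ[z/x](R))) → 7

|E| = 7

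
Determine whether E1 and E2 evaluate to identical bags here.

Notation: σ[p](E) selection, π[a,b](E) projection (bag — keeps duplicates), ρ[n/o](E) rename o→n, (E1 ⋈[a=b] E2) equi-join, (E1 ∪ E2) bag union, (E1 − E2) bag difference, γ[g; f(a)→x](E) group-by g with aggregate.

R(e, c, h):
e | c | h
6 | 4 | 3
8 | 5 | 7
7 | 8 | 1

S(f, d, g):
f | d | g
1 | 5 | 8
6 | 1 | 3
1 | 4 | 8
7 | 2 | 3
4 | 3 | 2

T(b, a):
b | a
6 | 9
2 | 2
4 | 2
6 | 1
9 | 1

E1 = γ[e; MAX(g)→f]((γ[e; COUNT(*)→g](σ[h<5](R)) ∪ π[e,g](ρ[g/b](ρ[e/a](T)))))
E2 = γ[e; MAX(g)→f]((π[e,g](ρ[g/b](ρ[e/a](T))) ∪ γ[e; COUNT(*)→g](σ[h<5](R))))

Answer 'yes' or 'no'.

E1 per-node cardinality:
  R → 3
  σ[h<5](R) → 2
  γ[e; COUNT(*)→g](σ[h<5](R)) → 2
  T → 5
  ρ[e/a](T) → 5
  ρ[g/b](ρ[e/a](T)) → 5
  π[e,g](ρ[g/b](ρ[e/a](T))) → 5
  (γ[e; COUNT(*)→g](σ[h<5](R)) ∪ π[e,g](ρ[g/b](ρ[e/a](T)))) → 7
  γ[e; MAX(g)→f]((γ[e; COUNT(*)→g](σ[h<5](R)) ∪ π[e,g](ρ[g/b](ρ[e/a](T))))) → 5
E2 per-node cardinality:
  T → 5
  ρ[e/a](T) → 5
  ρ[g/b](ρ[e/a](T)) → 5
  π[e,g](ρ[g/b](ρ[e/a](T))) → 5
  R → 3
  σ[h<5](R) → 2
  γ[e; COUNT(*)→g](σ[h<5](R)) → 2
  (π[e,g](ρ[g/b](ρ[e/a](T))) ∪ γ[e; COUNT(*)→g](σ[h<5](R))) → 7
  γ[e; MAX(g)→f]((π[e,g](ρ[g/b](ρ[e/a](T))) ∪ γ[e; COUNT(*)→g](σ[h<5](R)))) → 5

E1 and E2 produce the same multiset:
e | f
1 | 9
2 | 4
6 | 1
7 | 1
9 | 6

yes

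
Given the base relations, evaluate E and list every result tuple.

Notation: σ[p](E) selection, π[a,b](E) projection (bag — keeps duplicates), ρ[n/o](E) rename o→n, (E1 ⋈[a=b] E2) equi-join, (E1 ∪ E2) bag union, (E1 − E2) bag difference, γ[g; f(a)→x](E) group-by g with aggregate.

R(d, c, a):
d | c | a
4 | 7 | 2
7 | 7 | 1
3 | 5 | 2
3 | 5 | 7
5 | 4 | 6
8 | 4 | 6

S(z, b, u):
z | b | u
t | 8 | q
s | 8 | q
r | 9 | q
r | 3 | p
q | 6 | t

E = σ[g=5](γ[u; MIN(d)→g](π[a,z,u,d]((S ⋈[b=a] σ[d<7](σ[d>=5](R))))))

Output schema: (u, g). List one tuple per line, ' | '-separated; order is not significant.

Stepwise |·|:
  S → 5
  R → 6
  σ[d>=5](R) → 3
  σ[d<7](σ[d>=5](R)) → 1
  (S ⋈[b=a] σ[d<7](σ[d>=5](R))) → 1
  π[a,z,u,d]((S ⋈[b=a] σ[d<7](σ[d>=5](R)))) → 1
  γ[u; MIN(d)→g](π[a,z,u,d]((S ⋈[b=a] σ[d<7](σ[d>=5](R))))) → 1
  σ[g=5](γ[u; MIN(d)→g](π[a,z,u,d]((S ⋈[b=a] σ[d<7](σ[d>=5](R)))))) → 1

== RESULT ==
u | g
t | 5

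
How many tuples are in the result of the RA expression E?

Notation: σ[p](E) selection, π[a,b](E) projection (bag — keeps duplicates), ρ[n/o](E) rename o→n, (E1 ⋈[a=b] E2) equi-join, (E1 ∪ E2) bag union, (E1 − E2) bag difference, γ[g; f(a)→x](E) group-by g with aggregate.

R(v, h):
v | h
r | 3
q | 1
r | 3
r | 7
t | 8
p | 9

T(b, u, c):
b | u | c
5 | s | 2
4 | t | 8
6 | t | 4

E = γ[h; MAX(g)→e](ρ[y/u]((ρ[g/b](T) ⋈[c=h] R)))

Stepwise |·|:
  T → 3
  ρ[g/b](T) → 3
  R → 6
  (ρ[g/b](T) ⋈[c=h] R) → 1
  ρ[y/u]((ρ[g/b](T) ⋈[c=h] R)) → 1
  γ[h; MAX(g)→e](ρ[y/u]((ρ[g/b](T) ⋈[c=h] R))) → 1

|E| = 1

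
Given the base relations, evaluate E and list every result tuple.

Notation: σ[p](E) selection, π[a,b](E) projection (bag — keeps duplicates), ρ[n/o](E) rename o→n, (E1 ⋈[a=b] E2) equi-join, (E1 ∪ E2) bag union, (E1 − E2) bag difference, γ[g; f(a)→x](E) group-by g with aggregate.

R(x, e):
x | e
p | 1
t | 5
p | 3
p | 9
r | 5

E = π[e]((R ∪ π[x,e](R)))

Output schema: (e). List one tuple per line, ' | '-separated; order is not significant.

Row counts bottom-up:
  R → 5
  R → 5
  π[x,e](R) → 5
  (R ∪ π[x,e](R)) → 10
  π[e]((R ∪ π[x,e](R))) → 10

== RESULT ==
e
1
1
3
3
5
5
5
5
9
9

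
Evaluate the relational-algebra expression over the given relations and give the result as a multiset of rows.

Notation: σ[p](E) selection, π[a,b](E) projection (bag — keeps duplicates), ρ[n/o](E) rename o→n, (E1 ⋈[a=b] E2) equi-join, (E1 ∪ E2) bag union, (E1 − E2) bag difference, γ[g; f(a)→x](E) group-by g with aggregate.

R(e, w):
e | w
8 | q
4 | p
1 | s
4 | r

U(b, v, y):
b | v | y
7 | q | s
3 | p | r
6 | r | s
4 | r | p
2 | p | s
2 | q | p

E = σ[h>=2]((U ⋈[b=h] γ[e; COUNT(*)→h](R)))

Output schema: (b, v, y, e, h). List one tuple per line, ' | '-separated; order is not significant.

Subexpression sizes:
  U → 6
  R → 4
  γ[e; COUNT(*)→h](R) → 3
  (U ⋈[b=h] γ[e; COUNT(*)→h](R)) → 2
  σ[h>=2]((U ⋈[b=h] γ[e; COUNT(*)→h](R))) → 2

== RESULT ==
b | v | y | e | h
2 | p | s | 4 | 2
2 | q | p | 4 | 2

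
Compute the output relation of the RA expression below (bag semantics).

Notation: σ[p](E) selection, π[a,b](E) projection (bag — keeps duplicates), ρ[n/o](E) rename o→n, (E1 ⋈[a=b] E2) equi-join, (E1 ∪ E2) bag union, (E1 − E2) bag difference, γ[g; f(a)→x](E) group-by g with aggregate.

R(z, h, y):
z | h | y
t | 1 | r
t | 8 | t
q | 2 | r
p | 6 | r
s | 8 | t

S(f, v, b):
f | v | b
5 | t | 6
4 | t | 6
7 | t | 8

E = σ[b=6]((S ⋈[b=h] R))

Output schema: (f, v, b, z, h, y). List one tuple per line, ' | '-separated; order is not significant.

Row counts bottom-up:
  S → 3
  R → 5
  (S ⋈[b=h] R) → 4
  σ[b=6]((S ⋈[b=h] R)) → 2

== RESULT ==
f | v | b | z | h | y
4 | t | 6 | p | 6 | r
5 | t | 6 | p | 6 | r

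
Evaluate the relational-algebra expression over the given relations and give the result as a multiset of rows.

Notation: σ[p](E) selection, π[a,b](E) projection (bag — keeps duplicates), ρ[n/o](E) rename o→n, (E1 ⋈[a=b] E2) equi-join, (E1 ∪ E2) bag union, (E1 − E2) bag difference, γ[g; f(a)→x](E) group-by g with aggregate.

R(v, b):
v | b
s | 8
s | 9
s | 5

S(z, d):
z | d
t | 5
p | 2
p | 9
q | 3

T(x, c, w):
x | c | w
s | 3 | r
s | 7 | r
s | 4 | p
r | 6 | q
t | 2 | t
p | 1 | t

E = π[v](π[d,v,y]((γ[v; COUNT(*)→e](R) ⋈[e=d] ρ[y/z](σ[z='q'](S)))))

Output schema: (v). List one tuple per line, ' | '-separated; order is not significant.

Stepwise |·|:
  R → 3
  γ[v; COUNT(*)→e](R) → 1
  S → 4
  σ[z='q'](S) → 1
  ρ[y/z](σ[z='q'](S)) → 1
  (γ[v; COUNT(*)→e](R) ⋈[e=d] ρ[y/z](σ[z='q'](S))) → 1
  π[d,v,y]((γ[v; COUNT(*)→e](R) ⋈[e=d] ρ[y/z](σ[z='q'](S)))) → 1
  π[v](π[d,v,y]((γ[v; COUNT(*)→e](R) ⋈[e=d] ρ[y/z](σ[z='q'](S))))) → 1

== RESULT ==
v
s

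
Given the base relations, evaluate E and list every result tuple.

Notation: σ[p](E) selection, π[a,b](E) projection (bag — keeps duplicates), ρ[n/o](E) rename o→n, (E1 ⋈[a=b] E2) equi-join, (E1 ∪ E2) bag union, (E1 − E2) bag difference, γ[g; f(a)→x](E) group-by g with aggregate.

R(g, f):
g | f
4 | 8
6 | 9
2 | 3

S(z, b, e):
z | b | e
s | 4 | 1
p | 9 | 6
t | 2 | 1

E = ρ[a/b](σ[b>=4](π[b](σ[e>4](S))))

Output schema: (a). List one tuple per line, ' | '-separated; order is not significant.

Row counts bottom-up:
  S → 3
  σ[e>4](S) → 1
  π[b](σ[e>4](S)) → 1
  σ[b>=4](π[b](σ[e>4](S))) → 1
  ρ[a/b](σ[b>=4](π[b](σ[e>4](S)))) → 1

== RESULT ==
a
9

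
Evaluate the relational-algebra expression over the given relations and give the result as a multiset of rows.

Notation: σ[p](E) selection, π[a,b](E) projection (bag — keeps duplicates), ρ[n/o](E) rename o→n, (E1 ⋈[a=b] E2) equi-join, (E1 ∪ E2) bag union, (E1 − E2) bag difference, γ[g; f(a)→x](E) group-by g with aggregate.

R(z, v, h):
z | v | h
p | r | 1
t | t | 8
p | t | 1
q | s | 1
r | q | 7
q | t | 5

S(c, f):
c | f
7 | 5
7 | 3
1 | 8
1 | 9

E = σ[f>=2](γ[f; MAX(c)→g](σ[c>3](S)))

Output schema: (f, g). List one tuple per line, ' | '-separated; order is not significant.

Subexpression sizes:
  S → 4
  σ[c>3](S) → 2
  γ[f; MAX(c)→g](σ[c>3](S)) → 2
  σ[f>=2](γ[f; MAX(c)→g](σ[c>3](S))) → 2

== RESULT ==
f | g
3 | 7
5 | 7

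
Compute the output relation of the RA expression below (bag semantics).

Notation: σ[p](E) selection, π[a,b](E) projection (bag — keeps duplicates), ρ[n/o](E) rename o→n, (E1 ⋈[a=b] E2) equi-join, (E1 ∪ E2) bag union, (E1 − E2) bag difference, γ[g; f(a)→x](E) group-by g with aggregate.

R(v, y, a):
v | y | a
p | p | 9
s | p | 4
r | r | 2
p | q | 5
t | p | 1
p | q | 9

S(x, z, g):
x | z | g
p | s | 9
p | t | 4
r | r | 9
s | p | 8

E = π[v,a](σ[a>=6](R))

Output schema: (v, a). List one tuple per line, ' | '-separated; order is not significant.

Row counts bottom-up:
  R → 6
  σ[a>=6](R) → 2
  π[v,a](σ[a>=6](R)) → 2

== RESULT ==
v | a
p | 9
p | 9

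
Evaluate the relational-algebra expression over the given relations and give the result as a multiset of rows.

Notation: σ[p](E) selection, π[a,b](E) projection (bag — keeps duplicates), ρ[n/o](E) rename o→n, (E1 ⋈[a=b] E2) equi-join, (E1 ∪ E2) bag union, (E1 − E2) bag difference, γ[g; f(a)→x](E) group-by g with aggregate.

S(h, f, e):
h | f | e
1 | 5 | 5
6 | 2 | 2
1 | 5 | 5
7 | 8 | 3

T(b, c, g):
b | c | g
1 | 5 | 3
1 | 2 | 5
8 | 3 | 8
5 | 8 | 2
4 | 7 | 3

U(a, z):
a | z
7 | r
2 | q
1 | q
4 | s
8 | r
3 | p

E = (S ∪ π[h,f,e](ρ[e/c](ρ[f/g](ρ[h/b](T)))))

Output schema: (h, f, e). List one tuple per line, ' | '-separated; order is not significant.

Row counts bottom-up:
  S → 4
  T → 5
  ρ[h/b](T) → 5
  ρ[f/g](ρ[h/b](T)) → 5
  ρ[e/c](ρ[f/g](ρ[h/b](T))) → 5
  π[h,f,e](ρ[e/c](ρ[f/g](ρ[h/b](T)))) → 5
  (S ∪ π[h,f,e](ρ[e/c](ρ[f/g](ρ[h/b](T))))) → 9

== RESULT ==
h | f | e
1 | 3 | 5
1 | 5 | 2
1 | 5 | 5
1 | 5 | 5
4 | 3 | 7
5 | 2 | 8
6 | 2 | 2
7 | 8 | 3
8 | 8 | 3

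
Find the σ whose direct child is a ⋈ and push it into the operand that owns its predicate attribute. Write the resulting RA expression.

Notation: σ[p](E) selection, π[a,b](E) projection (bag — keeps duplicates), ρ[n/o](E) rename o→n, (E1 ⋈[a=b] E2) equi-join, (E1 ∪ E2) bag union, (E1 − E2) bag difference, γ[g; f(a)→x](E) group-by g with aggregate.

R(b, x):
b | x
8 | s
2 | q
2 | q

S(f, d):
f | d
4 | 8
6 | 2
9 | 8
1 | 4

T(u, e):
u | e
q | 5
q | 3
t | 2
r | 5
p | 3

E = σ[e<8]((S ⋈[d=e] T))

σ filters on e, owned by the right side.
E' = (S ⋈[d=e] σ[e<8](T))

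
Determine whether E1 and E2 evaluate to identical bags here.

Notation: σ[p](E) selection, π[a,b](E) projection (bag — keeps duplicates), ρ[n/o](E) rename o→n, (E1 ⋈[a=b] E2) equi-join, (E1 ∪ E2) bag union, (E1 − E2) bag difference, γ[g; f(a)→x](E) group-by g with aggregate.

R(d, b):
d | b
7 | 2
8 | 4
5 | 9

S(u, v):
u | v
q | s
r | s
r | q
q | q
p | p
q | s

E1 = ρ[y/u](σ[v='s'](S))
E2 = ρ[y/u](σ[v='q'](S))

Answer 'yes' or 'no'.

E1 per-node cardinality:
  S → 6
  σ[v='s'](S) → 3
  ρ[y/u](σ[v='s'](S)) → 3
E2 per-node cardinality:
  S → 6
  σ[v='q'](S) → 2
  ρ[y/u](σ[v='q'](S)) → 2

E1 result:
y | v
q | s
q | s
r | s
E2 result:
y | v
q | q
r | q
Witness: ('q', 'q') appears 0× in E1 but 1× in E2.

no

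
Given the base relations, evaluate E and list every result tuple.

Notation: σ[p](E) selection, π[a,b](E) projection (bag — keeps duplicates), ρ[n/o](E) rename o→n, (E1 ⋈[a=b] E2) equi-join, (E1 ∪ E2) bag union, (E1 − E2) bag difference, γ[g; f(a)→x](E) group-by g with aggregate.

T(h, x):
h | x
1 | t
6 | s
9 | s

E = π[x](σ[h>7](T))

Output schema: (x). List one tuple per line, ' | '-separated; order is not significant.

Stepwise |·|:
  T → 3
  σ[h>7](T) → 1
  π[x](σ[h>7](T)) → 1

== RESULT ==
x
s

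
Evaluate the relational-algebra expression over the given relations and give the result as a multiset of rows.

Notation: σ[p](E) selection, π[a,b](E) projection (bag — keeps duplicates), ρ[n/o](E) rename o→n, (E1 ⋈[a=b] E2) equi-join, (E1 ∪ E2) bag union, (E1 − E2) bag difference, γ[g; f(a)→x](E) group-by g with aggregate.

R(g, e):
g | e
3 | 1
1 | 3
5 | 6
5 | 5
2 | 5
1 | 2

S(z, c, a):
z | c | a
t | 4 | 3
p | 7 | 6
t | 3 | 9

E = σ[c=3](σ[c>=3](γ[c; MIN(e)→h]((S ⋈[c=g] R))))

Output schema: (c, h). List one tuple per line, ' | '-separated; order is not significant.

Stepwise |·|:
  S → 3
  R → 6
  (S ⋈[c=g] R) → 1
  γ[c; MIN(e)→h]((S ⋈[c=g] R)) → 1
  σ[c>=3](γ[c; MIN(e)→h]((S ⋈[c=g] R))) → 1
  σ[c=3](σ[c>=3](γ[c; MIN(e)→h]((S ⋈[c=g] R)))) → 1

== RESULT ==
c | h
3 | 1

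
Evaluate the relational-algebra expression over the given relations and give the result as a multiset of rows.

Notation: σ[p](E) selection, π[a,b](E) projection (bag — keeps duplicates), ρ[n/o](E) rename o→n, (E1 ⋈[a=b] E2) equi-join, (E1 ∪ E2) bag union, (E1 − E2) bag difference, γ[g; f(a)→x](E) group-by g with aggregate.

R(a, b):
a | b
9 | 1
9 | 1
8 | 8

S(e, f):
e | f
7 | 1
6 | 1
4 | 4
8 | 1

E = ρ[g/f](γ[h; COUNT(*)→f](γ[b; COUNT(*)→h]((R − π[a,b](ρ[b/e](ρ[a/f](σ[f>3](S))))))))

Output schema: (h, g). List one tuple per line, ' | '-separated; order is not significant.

Subexpression sizes:
  R → 3
  S → 4
  σ[f>3](S) → 1
  ρ[a/f](σ[f>3](S)) → 1
  ρ[b/e](ρ[a/f](σ[f>3](S))) → 1
  π[a,b](ρ[b/e](ρ[a/f](σ[f>3](S)))) → 1
  (R − π[a,b](ρ[b/e](ρ[a/f](σ[f>3](S))))) → 3
  γ[b; COUNT(*)→h]((R − π[a,b](ρ[b/e](ρ[a/f](σ[f>3](S)))))) → 2
  γ[h; COUNT(*)→f](γ[b; COUNT(*)→h]((R − π[a,b](ρ[b/e](ρ[a/f](σ[f>3](S))))))) → 2
  ρ[g/f](γ[h; COUNT(*)→f](γ[b; COUNT(*)→h]((R − π[a,b](ρ[b/e](ρ[a/f](σ[f>3](S)))))))) → 2

== RESULT ==
h | g
1 | 1
2 | 1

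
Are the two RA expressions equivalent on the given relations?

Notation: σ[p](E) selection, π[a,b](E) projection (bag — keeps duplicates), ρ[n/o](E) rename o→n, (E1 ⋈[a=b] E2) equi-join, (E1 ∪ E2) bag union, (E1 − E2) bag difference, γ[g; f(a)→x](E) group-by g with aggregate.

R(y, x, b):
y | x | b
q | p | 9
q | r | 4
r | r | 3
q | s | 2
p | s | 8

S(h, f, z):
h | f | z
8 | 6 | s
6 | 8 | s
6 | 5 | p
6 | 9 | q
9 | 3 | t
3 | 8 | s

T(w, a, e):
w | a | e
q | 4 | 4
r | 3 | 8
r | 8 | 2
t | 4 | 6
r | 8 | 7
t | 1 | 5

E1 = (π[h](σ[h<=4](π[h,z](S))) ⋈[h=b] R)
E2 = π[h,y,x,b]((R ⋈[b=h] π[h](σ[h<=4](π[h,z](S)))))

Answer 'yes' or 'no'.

E1 subexpression sizes:
  S → 6
  π[h,z](S) → 6
  σ[h<=4](π[h,z](S)) → 1
  π[h](σ[h<=4](π[h,z](S))) → 1
  R → 5
  (π[h](σ[h<=4](π[h,z](S))) ⋈[h=b] R) → 1
E2 subexpression sizes:
  R → 5
  S → 6
  π[h,z](S) → 6
  σ[h<=4](π[h,z](S)) → 1
  π[h](σ[h<=4](π[h,z](S))) → 1
  (R ⋈[b=h] π[h](σ[h<=4](π[h,z](S)))) → 1
  π[h,y,x,b]((R ⋈[b=h] π[h](σ[h<=4](π[h,z](S))))) → 1

E1 and E2 produce the same multiset:
h | y | x | b
3 | r | r | 3

yes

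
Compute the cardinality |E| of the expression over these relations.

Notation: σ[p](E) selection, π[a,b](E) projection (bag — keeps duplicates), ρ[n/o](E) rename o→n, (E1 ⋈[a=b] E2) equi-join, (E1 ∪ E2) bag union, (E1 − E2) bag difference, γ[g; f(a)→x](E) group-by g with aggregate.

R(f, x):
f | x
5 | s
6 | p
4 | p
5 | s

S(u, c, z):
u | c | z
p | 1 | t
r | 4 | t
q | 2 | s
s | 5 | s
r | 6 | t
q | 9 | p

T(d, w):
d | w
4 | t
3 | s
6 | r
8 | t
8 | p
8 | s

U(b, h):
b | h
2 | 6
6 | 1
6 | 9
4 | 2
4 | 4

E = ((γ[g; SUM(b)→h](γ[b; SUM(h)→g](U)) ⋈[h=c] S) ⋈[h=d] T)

Stepwise |·|:
  U → 5
  γ[b; SUM(h)→g](U) → 3
  γ[g; SUM(b)→h](γ[b; SUM(h)→g](U)) → 2
  S → 6
  (γ[g; SUM(b)→h](γ[b; SUM(h)→g](U)) ⋈[h=c] S) → 2
  T → 6
  ((γ[g; SUM(b)→h](γ[b; SUM(h)→g](U)) ⋈[h=c] S) ⋈[h=d] T) → 2

|E| = 2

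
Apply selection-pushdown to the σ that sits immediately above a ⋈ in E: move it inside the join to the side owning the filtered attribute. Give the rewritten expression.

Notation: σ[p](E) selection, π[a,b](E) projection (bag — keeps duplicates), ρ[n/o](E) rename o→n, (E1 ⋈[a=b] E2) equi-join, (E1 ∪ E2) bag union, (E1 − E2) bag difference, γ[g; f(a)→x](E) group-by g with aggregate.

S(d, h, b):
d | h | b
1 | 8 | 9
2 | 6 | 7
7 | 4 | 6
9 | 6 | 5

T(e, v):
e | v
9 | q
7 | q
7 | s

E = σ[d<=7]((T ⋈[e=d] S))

σ filters on d, owned by the right side.
E' = (T ⋈[e=d] σ[d<=7](S))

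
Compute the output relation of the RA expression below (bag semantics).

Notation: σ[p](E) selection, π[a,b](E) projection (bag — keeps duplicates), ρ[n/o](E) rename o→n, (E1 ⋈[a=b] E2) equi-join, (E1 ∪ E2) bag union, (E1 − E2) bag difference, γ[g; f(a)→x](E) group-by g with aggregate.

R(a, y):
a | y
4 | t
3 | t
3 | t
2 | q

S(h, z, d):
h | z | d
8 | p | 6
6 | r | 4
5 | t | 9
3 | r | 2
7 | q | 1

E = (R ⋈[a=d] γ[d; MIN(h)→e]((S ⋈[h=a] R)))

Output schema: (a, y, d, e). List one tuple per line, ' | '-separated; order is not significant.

Row counts bottom-up:
  R → 4
  S → 5
  R → 4
  (S ⋈[h=a] R) → 2
  γ[d; MIN(h)→e]((S ⋈[h=a] R)) → 1
  (R ⋈[a=d] γ[d; MIN(h)→e]((S ⋈[h=a] R))) → 1

== RESULT ==
a | y | d | e
2 | q | 2 | 3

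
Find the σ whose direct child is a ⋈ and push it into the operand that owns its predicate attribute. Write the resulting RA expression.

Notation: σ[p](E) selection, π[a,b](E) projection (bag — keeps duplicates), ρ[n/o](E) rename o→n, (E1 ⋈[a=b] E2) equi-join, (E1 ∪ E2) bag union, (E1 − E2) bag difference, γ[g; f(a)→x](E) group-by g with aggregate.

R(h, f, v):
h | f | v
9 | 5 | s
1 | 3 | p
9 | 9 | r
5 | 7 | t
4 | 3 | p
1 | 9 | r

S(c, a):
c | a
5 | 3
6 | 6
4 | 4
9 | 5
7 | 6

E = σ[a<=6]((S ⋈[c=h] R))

σ filters on a, owned by the left side.
E' = (σ[a<=6](S) ⋈[c=h] R)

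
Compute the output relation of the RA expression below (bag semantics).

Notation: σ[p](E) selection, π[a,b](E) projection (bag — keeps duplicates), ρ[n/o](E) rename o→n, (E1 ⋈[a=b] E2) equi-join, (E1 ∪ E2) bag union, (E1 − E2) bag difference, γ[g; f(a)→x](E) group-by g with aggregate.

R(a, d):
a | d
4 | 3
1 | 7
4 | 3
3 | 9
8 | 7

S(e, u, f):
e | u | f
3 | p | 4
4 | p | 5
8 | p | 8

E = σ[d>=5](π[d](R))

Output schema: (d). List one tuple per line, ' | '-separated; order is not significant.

Stepwise |·|:
  R → 5
  π[d](R) → 5
  σ[d>=5](π[d](R)) → 3

== RESULT ==
d
7
7
9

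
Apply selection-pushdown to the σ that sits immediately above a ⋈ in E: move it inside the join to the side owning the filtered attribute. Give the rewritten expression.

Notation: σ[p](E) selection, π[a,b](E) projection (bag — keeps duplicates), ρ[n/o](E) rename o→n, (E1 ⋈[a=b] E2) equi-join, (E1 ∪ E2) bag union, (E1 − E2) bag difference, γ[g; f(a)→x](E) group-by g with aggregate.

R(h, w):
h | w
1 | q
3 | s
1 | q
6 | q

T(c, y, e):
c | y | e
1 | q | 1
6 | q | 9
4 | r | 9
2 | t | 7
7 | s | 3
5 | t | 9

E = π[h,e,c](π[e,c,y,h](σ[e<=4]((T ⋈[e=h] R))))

σ filters on e, owned by the left side.
E' = π[h,e,c](π[e,c,y,h]((σ[e<=4](T) ⋈[e=h] R)))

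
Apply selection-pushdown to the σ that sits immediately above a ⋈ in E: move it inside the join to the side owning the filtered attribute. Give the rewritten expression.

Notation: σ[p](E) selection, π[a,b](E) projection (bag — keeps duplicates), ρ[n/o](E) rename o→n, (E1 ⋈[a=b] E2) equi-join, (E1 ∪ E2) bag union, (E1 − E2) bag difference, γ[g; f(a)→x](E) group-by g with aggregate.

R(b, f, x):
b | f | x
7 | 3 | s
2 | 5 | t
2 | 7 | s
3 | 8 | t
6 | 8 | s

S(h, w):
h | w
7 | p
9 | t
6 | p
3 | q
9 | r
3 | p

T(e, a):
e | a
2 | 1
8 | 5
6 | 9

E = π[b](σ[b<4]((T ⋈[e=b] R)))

σ filters on b, owned by the right side.
E' = π[b]((T ⋈[e=b] σ[b<4](R)))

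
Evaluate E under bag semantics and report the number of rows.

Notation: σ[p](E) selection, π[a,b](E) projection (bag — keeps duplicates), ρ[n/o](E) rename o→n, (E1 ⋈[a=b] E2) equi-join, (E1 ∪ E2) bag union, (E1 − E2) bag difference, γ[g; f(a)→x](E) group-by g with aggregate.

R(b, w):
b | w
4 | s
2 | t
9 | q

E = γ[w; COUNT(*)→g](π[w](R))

Stepwise |·|:
  R → 3
  π[w](R) → 3
  γ[w; COUNT(*)→g](π[w](R)) → 3

|E| = 3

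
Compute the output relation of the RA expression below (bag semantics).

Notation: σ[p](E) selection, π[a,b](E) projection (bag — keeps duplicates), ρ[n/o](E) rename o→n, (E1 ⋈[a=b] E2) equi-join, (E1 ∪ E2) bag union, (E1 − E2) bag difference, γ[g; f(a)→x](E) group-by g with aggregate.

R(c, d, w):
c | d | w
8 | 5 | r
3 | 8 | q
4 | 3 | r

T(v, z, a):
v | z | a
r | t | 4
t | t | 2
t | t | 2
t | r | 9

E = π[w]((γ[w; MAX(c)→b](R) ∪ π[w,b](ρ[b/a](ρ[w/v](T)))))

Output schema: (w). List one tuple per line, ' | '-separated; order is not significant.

Subexpression sizes:
  R → 3
  γ[w; MAX(c)→b](R) → 2
  T → 4
  ρ[w/v](T) → 4
  ρ[b/a](ρ[w/v](T)) → 4
  π[w,b](ρ[b/a](ρ[w/v](T))) → 4
  (γ[w; MAX(c)→b](R) ∪ π[w,b](ρ[b/a](ρ[w/v](T)))) → 6
  π[w]((γ[w; MAX(c)→b](R) ∪ π[w,b](ρ[b/a](ρ[w/v](T))))) → 6

== RESULT ==
w
q
r
r
t
t
t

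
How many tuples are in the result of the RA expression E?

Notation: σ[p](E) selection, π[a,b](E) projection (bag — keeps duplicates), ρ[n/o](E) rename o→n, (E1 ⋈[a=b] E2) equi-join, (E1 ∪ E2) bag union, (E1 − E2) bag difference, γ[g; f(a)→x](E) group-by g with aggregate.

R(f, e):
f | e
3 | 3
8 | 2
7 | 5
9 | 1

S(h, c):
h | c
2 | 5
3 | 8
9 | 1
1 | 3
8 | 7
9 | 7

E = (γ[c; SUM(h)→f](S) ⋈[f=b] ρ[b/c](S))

Row counts bottom-up:
  S → 6
  γ[c; SUM(h)→f](S) → 5
  S → 6
  ρ[b/c](S) → 6
  (γ[c; SUM(h)→f](S) ⋈[f=b] ρ[b/c](S)) → 2

|E| = 2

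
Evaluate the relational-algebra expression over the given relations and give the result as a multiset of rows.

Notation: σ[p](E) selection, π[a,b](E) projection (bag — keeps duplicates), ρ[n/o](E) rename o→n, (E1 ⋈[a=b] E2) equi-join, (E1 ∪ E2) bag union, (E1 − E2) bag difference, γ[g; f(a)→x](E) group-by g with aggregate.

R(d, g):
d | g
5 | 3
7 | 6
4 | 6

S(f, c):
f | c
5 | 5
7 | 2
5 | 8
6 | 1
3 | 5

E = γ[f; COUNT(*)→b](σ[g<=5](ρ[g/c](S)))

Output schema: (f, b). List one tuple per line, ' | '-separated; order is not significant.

Per-node cardinality:
  S → 5
  ρ[g/c](S) → 5
  σ[g<=5](ρ[g/c](S)) → 4
  γ[f; COUNT(*)→b](σ[g<=5](ρ[g/c](S))) → 4

== RESULT ==
f | b
3 | 1
5 | 1
6 | 1
7 | 1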